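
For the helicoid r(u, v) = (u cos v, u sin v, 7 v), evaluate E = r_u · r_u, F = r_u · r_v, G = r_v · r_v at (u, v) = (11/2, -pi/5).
E = 1;  F = 0;  G = 317/4

Partials: r_u = (cos(v), sin(v), 0), r_v = (-u*sin(v), u*cos(v), 7). As functions of (u, v):
  E = r_u · r_u = 1,
  F = r_u · r_v = 0,
  G = r_v · r_v = u^2 + 49.
Evaluating at (u, v) = (11/2, -pi/5): E = 1, F = 0, G = 317/4.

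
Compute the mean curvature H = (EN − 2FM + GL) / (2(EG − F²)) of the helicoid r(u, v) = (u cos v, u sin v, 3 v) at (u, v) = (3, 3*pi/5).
H = 0

With E = 1, F = 0, G = u^2 + 9, L = 0, M = -3/sqrt(u^2 + 9), N = 0, assemble
  H = (EN − 2FM + GL) / (2(EG − F²)) = 0.
At (u, v) = (3, 3*pi/5): H = 0.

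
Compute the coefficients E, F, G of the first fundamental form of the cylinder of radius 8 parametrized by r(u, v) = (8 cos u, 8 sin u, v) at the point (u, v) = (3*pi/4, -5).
E = 64;  F = 0;  G = 1

Partials: r_u = (-8*sin(u), 8*cos(u), 0), r_v = (0, 0, 1). As functions of (u, v):
  E = r_u · r_u = 64,
  F = r_u · r_v = 0,
  G = r_v · r_v = 1.
Evaluating at (u, v) = (3*pi/4, -5): E = 64, F = 0, G = 1.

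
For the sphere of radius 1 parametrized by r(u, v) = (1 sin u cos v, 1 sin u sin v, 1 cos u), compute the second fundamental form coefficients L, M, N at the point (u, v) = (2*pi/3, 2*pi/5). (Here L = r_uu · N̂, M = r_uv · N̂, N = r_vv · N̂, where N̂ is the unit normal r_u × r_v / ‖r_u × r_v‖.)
L = -1;  M = 0;  N = -3/4

Compute the unit normal N̂(u, v) = (sin(u)^2*cos(v)/Abs(sin(u)), sin(u)^2*sin(v)/Abs(sin(u)), sin(2*u)/(2*Abs(sin(u)))), and the second partials r_uu, r_uv, r_vv. Take dot products:
  L(u, v) = r_uu · N̂ = -sin(u)/Abs(sin(u)),
  M(u, v) = r_uv · N̂ = 0,
  N(u, v) = r_vv · N̂ = -sin(u)^3/Abs(sin(u)).
Evaluating at (u, v) = (2*pi/3, 2*pi/5):
  L = -1, M = 0, N = -3/4.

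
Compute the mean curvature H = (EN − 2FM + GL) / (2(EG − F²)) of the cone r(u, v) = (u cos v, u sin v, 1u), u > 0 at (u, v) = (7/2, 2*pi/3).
H = sqrt(2)/14

With E = 2, F = 0, G = u^2, L = 0, M = 0, N = sqrt(2)*u^2/(2*Abs(u)), assemble
  H = (EN − 2FM + GL) / (2(EG − F²)) = sqrt(2)/(4*Abs(u)).
At (u, v) = (7/2, 2*pi/3): H = sqrt(2)/14.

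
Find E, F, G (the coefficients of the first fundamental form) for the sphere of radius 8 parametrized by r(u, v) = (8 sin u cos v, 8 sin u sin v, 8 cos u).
E = 64;  F = 0;  G = 64*sin(u)^2

Compute partials: r_u = (8*cos(u)*cos(v), 8*sin(v)*cos(u), -8*sin(u)), r_v = (-8*sin(u)*sin(v), 8*sin(u)*cos(v), 0). Then
  E = r_u · r_u = 64,
  F = r_u · r_v = 0,
  G = r_v · r_v = 64*sin(u)^2.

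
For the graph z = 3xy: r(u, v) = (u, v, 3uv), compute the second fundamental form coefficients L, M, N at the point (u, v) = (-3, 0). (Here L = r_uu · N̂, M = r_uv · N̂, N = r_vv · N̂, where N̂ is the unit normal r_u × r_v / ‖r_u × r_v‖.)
L = 0;  M = 3*sqrt(82)/82;  N = 0

Compute the unit normal N̂(u, v) = (-3*v/sqrt(9*u^2 + 9*v^2 + 1), -3*u/sqrt(9*u^2 + 9*v^2 + 1), 1/sqrt(9*u^2 + 9*v^2 + 1)), and the second partials r_uu, r_uv, r_vv. Take dot products:
  L(u, v) = r_uu · N̂ = 0,
  M(u, v) = r_uv · N̂ = 3/sqrt(9*u^2 + 9*v^2 + 1),
  N(u, v) = r_vv · N̂ = 0.
Evaluating at (u, v) = (-3, 0):
  L = 0, M = 3*sqrt(82)/82, N = 0.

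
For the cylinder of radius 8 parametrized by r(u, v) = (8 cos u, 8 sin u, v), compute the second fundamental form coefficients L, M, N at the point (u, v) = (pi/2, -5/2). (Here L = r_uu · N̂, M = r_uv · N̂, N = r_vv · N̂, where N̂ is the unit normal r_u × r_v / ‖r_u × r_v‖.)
L = -8;  M = 0;  N = 0

Compute the unit normal N̂(u, v) = (cos(u), sin(u), 0), and the second partials r_uu, r_uv, r_vv. Take dot products:
  L(u, v) = r_uu · N̂ = -8,
  M(u, v) = r_uv · N̂ = 0,
  N(u, v) = r_vv · N̂ = 0.
Evaluating at (u, v) = (pi/2, -5/2):
  L = -8, M = 0, N = 0.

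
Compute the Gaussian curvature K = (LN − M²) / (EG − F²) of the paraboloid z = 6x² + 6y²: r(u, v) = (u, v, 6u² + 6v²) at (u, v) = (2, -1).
K = 144/519841

Coefficients of the first fundamental form: E = 144*u^2 + 1, F = 144*u*v, G = 144*v^2 + 1.
Coefficients of the second fundamental form: L = 12/sqrt(144*u^2 + 144*v^2 + 1), M = 0, N = 12/sqrt(144*u^2 + 144*v^2 + 1).
Assemble K = (LN − M²)/(EG − F²) = 144/(20736*u^4 + 41472*u^2*v^2 + 288*u^2 + 20736*v^4 + 288*v^2 + 1). At (u, v) = (2, -1): K = 144/519841.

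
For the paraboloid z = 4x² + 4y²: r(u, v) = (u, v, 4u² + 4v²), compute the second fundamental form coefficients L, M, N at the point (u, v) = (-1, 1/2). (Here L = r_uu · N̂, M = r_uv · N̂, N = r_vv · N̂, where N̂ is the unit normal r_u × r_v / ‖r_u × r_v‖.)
L = 8/9;  M = 0;  N = 8/9

Compute the unit normal N̂(u, v) = (-8*u/sqrt(64*u^2 + 64*v^2 + 1), -8*v/sqrt(64*u^2 + 64*v^2 + 1), 1/sqrt(64*u^2 + 64*v^2 + 1)), and the second partials r_uu, r_uv, r_vv. Take dot products:
  L(u, v) = r_uu · N̂ = 8/sqrt(64*u^2 + 64*v^2 + 1),
  M(u, v) = r_uv · N̂ = 0,
  N(u, v) = r_vv · N̂ = 8/sqrt(64*u^2 + 64*v^2 + 1).
Evaluating at (u, v) = (-1, 1/2):
  L = 8/9, M = 0, N = 8/9.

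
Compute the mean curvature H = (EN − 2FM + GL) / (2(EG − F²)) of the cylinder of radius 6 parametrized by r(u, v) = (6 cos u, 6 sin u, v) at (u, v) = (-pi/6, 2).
H = -1/12

With E = 36, F = 0, G = 1, L = -6, M = 0, N = 0, assemble
  H = (EN − 2FM + GL) / (2(EG − F²)) = -1/12.
At (u, v) = (-pi/6, 2): H = -1/12.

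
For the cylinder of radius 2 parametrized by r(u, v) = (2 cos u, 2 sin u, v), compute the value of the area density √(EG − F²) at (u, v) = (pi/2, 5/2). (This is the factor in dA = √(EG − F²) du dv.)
√(EG − F²)|_{(pi/2, 5/2)} = 2

E = 4, F = 0, G = 1, so EG − F² = 4. Taking the positive square root: √(EG − F²) = 2. At (u, v) = (pi/2, 5/2): 2.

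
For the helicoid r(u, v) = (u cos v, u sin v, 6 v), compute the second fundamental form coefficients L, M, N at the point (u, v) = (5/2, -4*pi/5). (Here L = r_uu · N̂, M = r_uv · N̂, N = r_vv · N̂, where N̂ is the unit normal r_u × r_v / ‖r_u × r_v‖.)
L = 0;  M = -12/13;  N = 0

Compute the unit normal N̂(u, v) = (6*sin(v)/sqrt(u^2 + 36), -6*cos(v)/sqrt(u^2 + 36), u/sqrt(u^2 + 36)), and the second partials r_uu, r_uv, r_vv. Take dot products:
  L(u, v) = r_uu · N̂ = 0,
  M(u, v) = r_uv · N̂ = -6/sqrt(u^2 + 36),
  N(u, v) = r_vv · N̂ = 0.
Evaluating at (u, v) = (5/2, -4*pi/5):
  L = 0, M = -12/13, N = 0.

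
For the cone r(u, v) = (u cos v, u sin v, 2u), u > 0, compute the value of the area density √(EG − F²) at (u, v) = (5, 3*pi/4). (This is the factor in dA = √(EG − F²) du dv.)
√(EG − F²)|_{(5, 3*pi/4)} = 5*sqrt(5)

E = 5, F = 0, G = u^2, so EG − F² = 5*u^2. Taking the positive square root: √(EG − F²) = sqrt(5)*Abs(u). At (u, v) = (5, 3*pi/4): 5*sqrt(5).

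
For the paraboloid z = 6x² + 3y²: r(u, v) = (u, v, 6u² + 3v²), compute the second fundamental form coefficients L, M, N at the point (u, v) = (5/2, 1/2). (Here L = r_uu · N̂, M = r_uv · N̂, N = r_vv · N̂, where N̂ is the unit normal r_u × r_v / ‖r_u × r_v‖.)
L = 6*sqrt(910)/455;  M = 0;  N = 3*sqrt(910)/455

Compute the unit normal N̂(u, v) = (-12*u/sqrt(144*u^2 + 36*v^2 + 1), -6*v/sqrt(144*u^2 + 36*v^2 + 1), 1/sqrt(144*u^2 + 36*v^2 + 1)), and the second partials r_uu, r_uv, r_vv. Take dot products:
  L(u, v) = r_uu · N̂ = 12/sqrt(144*u^2 + 36*v^2 + 1),
  M(u, v) = r_uv · N̂ = 0,
  N(u, v) = r_vv · N̂ = 6/sqrt(144*u^2 + 36*v^2 + 1).
Evaluating at (u, v) = (5/2, 1/2):
  L = 6*sqrt(910)/455, M = 0, N = 3*sqrt(910)/455.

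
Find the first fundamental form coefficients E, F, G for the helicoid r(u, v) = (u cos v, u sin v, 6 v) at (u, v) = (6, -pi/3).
E = 1;  F = 0;  G = 72

Partials: r_u = (cos(v), sin(v), 0), r_v = (-u*sin(v), u*cos(v), 6). As functions of (u, v):
  E = r_u · r_u = 1,
  F = r_u · r_v = 0,
  G = r_v · r_v = u^2 + 36.
Evaluating at (u, v) = (6, -pi/3): E = 1, F = 0, G = 72.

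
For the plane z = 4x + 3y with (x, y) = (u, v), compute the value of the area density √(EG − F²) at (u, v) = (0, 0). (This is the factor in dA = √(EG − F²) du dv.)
√(EG − F²)|_{(0, 0)} = sqrt(26)

E = 17, F = 12, G = 10, so EG − F² = 26. Taking the positive square root: √(EG − F²) = sqrt(26). At (u, v) = (0, 0): sqrt(26).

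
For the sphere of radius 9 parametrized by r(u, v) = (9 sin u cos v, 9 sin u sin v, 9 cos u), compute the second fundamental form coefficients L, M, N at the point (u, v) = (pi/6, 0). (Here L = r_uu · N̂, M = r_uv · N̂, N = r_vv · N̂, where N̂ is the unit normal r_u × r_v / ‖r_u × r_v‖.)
L = -9;  M = 0;  N = -9/4

Compute the unit normal N̂(u, v) = (sin(u)^2*cos(v)/Abs(sin(u)), sin(u)^2*sin(v)/Abs(sin(u)), sin(2*u)/(2*Abs(sin(u)))), and the second partials r_uu, r_uv, r_vv. Take dot products:
  L(u, v) = r_uu · N̂ = -9*sin(u)/Abs(sin(u)),
  M(u, v) = r_uv · N̂ = 0,
  N(u, v) = r_vv · N̂ = -9*sin(u)^3/Abs(sin(u)).
Evaluating at (u, v) = (pi/6, 0):
  L = -9, M = 0, N = -9/4.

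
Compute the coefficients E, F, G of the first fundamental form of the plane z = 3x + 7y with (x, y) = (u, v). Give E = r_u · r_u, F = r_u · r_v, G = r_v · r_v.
E = 10;  F = 21;  G = 50

Compute partials: r_u = (1, 0, 3), r_v = (0, 1, 7). Then
  E = r_u · r_u = 10,
  F = r_u · r_v = 21,
  G = r_v · r_v = 50.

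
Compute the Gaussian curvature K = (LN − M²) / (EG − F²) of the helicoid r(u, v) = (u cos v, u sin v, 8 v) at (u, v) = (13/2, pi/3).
K = -1024/180625

Coefficients of the first fundamental form: E = 1, F = 0, G = u^2 + 64.
Coefficients of the second fundamental form: L = 0, M = -8/sqrt(u^2 + 64), N = 0.
Assemble K = (LN − M²)/(EG − F²) = -64/(u^2 + 64)^2. At (u, v) = (13/2, pi/3): K = -1024/180625.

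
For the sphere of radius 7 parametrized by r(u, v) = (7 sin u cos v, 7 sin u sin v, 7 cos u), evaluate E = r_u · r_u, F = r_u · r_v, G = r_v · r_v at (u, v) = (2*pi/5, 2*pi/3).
E = 49;  F = 0;  G = 49*sqrt(5)/8 + 245/8

Partials: r_u = (7*cos(u)*cos(v), 7*sin(v)*cos(u), -7*sin(u)), r_v = (-7*sin(u)*sin(v), 7*sin(u)*cos(v), 0). As functions of (u, v):
  E = r_u · r_u = 49,
  F = r_u · r_v = 0,
  G = r_v · r_v = 49*sin(u)^2.
Evaluating at (u, v) = (2*pi/5, 2*pi/3): E = 49, F = 0, G = 49*sqrt(5)/8 + 245/8.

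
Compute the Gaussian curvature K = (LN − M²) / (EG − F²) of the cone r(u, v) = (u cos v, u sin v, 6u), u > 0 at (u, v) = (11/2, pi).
K = 0

Coefficients of the first fundamental form: E = 37, F = 0, G = u^2.
Coefficients of the second fundamental form: L = 0, M = 0, N = 6*sqrt(37)*u^2/(37*Abs(u)).
Assemble K = (LN − M²)/(EG − F²) = 0. At (u, v) = (11/2, pi): K = 0.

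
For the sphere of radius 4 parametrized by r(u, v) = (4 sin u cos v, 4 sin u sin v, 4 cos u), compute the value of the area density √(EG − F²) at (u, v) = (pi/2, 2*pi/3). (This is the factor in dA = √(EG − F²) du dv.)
√(EG − F²)|_{(pi/2, 2*pi/3)} = 16

E = 16, F = 0, G = 16*sin(u)^2, so EG − F² = 256*sin(u)^2. Taking the positive square root: √(EG − F²) = 16*Abs(sin(u)). At (u, v) = (pi/2, 2*pi/3): 16.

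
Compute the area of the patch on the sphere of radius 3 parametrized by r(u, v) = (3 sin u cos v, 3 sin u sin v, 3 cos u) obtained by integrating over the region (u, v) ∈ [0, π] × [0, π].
Area = 18*pi

Area = ∫∫ √(EG − F²) du dv with √(EG − F²) = 9*Abs(sin(u)). Integrating over [0, π] × [0, π] gives 18*pi.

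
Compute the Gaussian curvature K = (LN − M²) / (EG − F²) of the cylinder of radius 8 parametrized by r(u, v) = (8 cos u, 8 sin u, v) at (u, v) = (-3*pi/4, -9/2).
K = 0

Coefficients of the first fundamental form: E = 64, F = 0, G = 1.
Coefficients of the second fundamental form: L = -8, M = 0, N = 0.
Assemble K = (LN − M²)/(EG − F²) = 0. At (u, v) = (-3*pi/4, -9/2): K = 0.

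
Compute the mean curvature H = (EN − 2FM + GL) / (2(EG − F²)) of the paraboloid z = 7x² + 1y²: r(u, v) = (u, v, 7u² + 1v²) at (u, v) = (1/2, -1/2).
H = 64*sqrt(51)/2601

With E = 196*u^2 + 1, F = 28*u*v, G = 4*v^2 + 1, L = 14/sqrt(196*u^2 + 4*v^2 + 1), M = 0, N = 2/sqrt(196*u^2 + 4*v^2 + 1), assemble
  H = (EN − 2FM + GL) / (2(EG − F²)) = 4*(49*u^2 + 7*v^2 + 2)/(196*u^2 + 4*v^2 + 1)^(3/2).
At (u, v) = (1/2, -1/2): H = 64*sqrt(51)/2601.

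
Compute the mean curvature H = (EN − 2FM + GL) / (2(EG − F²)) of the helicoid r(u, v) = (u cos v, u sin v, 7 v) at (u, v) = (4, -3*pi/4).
H = 0

With E = 1, F = 0, G = u^2 + 49, L = 0, M = -7/sqrt(u^2 + 49), N = 0, assemble
  H = (EN − 2FM + GL) / (2(EG − F²)) = 0.
At (u, v) = (4, -3*pi/4): H = 0.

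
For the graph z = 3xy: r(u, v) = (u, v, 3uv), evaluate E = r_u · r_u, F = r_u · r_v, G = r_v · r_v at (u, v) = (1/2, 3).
E = 82;  F = 27/2;  G = 13/4

Partials: r_u = (1, 0, 3*v), r_v = (0, 1, 3*u). As functions of (u, v):
  E = r_u · r_u = 9*v^2 + 1,
  F = r_u · r_v = 9*u*v,
  G = r_v · r_v = 9*u^2 + 1.
Evaluating at (u, v) = (1/2, 3): E = 82, F = 27/2, G = 13/4.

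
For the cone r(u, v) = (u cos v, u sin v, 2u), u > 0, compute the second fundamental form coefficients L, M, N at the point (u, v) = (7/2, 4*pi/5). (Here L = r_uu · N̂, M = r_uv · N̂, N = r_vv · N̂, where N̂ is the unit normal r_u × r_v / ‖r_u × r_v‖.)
L = 0;  M = 0;  N = 7*sqrt(5)/5

Compute the unit normal N̂(u, v) = (-2*sqrt(5)*u*cos(v)/(5*Abs(u)), -2*sqrt(5)*u*sin(v)/(5*Abs(u)), sqrt(5)*u/(5*Abs(u))), and the second partials r_uu, r_uv, r_vv. Take dot products:
  L(u, v) = r_uu · N̂ = 0,
  M(u, v) = r_uv · N̂ = 0,
  N(u, v) = r_vv · N̂ = 2*sqrt(5)*u^2/(5*Abs(u)).
Evaluating at (u, v) = (7/2, 4*pi/5):
  L = 0, M = 0, N = 7*sqrt(5)/5.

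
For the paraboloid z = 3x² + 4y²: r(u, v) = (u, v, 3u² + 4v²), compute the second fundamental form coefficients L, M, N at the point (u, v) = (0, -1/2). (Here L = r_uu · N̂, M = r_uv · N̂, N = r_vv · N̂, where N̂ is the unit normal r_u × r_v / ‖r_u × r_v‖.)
L = 6*sqrt(17)/17;  M = 0;  N = 8*sqrt(17)/17

Compute the unit normal N̂(u, v) = (-6*u/sqrt(36*u^2 + 64*v^2 + 1), -8*v/sqrt(36*u^2 + 64*v^2 + 1), 1/sqrt(36*u^2 + 64*v^2 + 1)), and the second partials r_uu, r_uv, r_vv. Take dot products:
  L(u, v) = r_uu · N̂ = 6/sqrt(36*u^2 + 64*v^2 + 1),
  M(u, v) = r_uv · N̂ = 0,
  N(u, v) = r_vv · N̂ = 8/sqrt(36*u^2 + 64*v^2 + 1).
Evaluating at (u, v) = (0, -1/2):
  L = 6*sqrt(17)/17, M = 0, N = 8*sqrt(17)/17.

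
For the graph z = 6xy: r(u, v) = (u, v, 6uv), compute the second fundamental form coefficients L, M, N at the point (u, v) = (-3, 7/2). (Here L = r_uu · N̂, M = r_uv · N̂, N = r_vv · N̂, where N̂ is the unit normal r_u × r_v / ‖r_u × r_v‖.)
L = 0;  M = 3*sqrt(766)/383;  N = 0

Compute the unit normal N̂(u, v) = (-6*v/sqrt(36*u^2 + 36*v^2 + 1), -6*u/sqrt(36*u^2 + 36*v^2 + 1), 1/sqrt(36*u^2 + 36*v^2 + 1)), and the second partials r_uu, r_uv, r_vv. Take dot products:
  L(u, v) = r_uu · N̂ = 0,
  M(u, v) = r_uv · N̂ = 6/sqrt(36*u^2 + 36*v^2 + 1),
  N(u, v) = r_vv · N̂ = 0.
Evaluating at (u, v) = (-3, 7/2):
  L = 0, M = 3*sqrt(766)/383, N = 0.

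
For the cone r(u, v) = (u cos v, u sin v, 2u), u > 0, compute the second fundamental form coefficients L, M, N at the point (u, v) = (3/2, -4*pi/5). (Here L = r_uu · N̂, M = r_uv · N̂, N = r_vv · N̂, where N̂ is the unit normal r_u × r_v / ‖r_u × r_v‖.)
L = 0;  M = 0;  N = 3*sqrt(5)/5

Compute the unit normal N̂(u, v) = (-2*sqrt(5)*u*cos(v)/(5*Abs(u)), -2*sqrt(5)*u*sin(v)/(5*Abs(u)), sqrt(5)*u/(5*Abs(u))), and the second partials r_uu, r_uv, r_vv. Take dot products:
  L(u, v) = r_uu · N̂ = 0,
  M(u, v) = r_uv · N̂ = 0,
  N(u, v) = r_vv · N̂ = 2*sqrt(5)*u^2/(5*Abs(u)).
Evaluating at (u, v) = (3/2, -4*pi/5):
  L = 0, M = 0, N = 3*sqrt(5)/5.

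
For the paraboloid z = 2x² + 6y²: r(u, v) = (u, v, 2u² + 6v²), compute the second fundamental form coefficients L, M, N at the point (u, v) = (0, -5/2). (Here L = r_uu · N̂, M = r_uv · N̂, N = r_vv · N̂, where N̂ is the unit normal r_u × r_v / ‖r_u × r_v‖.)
L = 4*sqrt(901)/901;  M = 0;  N = 12*sqrt(901)/901

Compute the unit normal N̂(u, v) = (-4*u/sqrt(16*u^2 + 144*v^2 + 1), -12*v/sqrt(16*u^2 + 144*v^2 + 1), 1/sqrt(16*u^2 + 144*v^2 + 1)), and the second partials r_uu, r_uv, r_vv. Take dot products:
  L(u, v) = r_uu · N̂ = 4/sqrt(16*u^2 + 144*v^2 + 1),
  M(u, v) = r_uv · N̂ = 0,
  N(u, v) = r_vv · N̂ = 12/sqrt(16*u^2 + 144*v^2 + 1).
Evaluating at (u, v) = (0, -5/2):
  L = 4*sqrt(901)/901, M = 0, N = 12*sqrt(901)/901.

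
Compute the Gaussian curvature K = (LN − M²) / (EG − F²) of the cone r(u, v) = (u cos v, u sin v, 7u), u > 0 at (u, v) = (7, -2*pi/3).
K = 0

Coefficients of the first fundamental form: E = 50, F = 0, G = u^2.
Coefficients of the second fundamental form: L = 0, M = 0, N = 7*sqrt(2)*u^2/(10*Abs(u)).
Assemble K = (LN − M²)/(EG − F²) = 0. At (u, v) = (7, -2*pi/3): K = 0.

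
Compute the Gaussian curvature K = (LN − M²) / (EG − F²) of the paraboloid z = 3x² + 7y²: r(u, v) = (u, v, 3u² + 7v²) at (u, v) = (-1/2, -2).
K = 21/157609

Coefficients of the first fundamental form: E = 36*u^2 + 1, F = 84*u*v, G = 196*v^2 + 1.
Coefficients of the second fundamental form: L = 6/sqrt(36*u^2 + 196*v^2 + 1), M = 0, N = 14/sqrt(36*u^2 + 196*v^2 + 1).
Assemble K = (LN − M²)/(EG − F²) = 84/(1296*u^4 + 14112*u^2*v^2 + 72*u^2 + 38416*v^4 + 392*v^2 + 1). At (u, v) = (-1/2, -2): K = 21/157609.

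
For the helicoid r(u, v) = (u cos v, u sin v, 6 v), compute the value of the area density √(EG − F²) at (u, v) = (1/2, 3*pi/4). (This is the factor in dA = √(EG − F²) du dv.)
√(EG − F²)|_{(1/2, 3*pi/4)} = sqrt(145)/2

E = 1, F = 0, G = u^2 + 36, so EG − F² = u^2 + 36. Taking the positive square root: √(EG − F²) = sqrt(u^2 + 36). At (u, v) = (1/2, 3*pi/4): sqrt(145)/2.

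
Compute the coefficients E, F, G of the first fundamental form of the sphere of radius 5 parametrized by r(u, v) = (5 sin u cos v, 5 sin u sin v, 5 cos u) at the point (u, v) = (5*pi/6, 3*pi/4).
E = 25;  F = 0;  G = 25/4

Partials: r_u = (5*cos(u)*cos(v), 5*sin(v)*cos(u), -5*sin(u)), r_v = (-5*sin(u)*sin(v), 5*sin(u)*cos(v), 0). As functions of (u, v):
  E = r_u · r_u = 25,
  F = r_u · r_v = 0,
  G = r_v · r_v = 25*sin(u)^2.
Evaluating at (u, v) = (5*pi/6, 3*pi/4): E = 25, F = 0, G = 25/4.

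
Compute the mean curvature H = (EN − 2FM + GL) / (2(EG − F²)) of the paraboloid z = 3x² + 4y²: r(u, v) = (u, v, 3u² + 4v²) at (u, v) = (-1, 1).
H = 343*sqrt(101)/10201

With E = 36*u^2 + 1, F = 48*u*v, G = 64*v^2 + 1, L = 6/sqrt(36*u^2 + 64*v^2 + 1), M = 0, N = 8/sqrt(36*u^2 + 64*v^2 + 1), assemble
  H = (EN − 2FM + GL) / (2(EG − F²)) = (144*u^2 + 192*v^2 + 7)/(36*u^2 + 64*v^2 + 1)^(3/2).
At (u, v) = (-1, 1): H = 343*sqrt(101)/10201.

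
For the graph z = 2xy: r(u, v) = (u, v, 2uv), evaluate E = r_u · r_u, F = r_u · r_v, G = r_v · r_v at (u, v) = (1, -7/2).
E = 50;  F = -14;  G = 5

Partials: r_u = (1, 0, 2*v), r_v = (0, 1, 2*u). As functions of (u, v):
  E = r_u · r_u = 4*v^2 + 1,
  F = r_u · r_v = 4*u*v,
  G = r_v · r_v = 4*u^2 + 1.
Evaluating at (u, v) = (1, -7/2): E = 50, F = -14, G = 5.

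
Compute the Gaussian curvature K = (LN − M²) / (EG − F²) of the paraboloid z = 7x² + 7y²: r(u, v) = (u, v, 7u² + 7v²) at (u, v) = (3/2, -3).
K = 49/1216609

Coefficients of the first fundamental form: E = 196*u^2 + 1, F = 196*u*v, G = 196*v^2 + 1.
Coefficients of the second fundamental form: L = 14/sqrt(196*u^2 + 196*v^2 + 1), M = 0, N = 14/sqrt(196*u^2 + 196*v^2 + 1).
Assemble K = (LN − M²)/(EG − F²) = 196/(38416*u^4 + 76832*u^2*v^2 + 392*u^2 + 38416*v^4 + 392*v^2 + 1). At (u, v) = (3/2, -3): K = 49/1216609.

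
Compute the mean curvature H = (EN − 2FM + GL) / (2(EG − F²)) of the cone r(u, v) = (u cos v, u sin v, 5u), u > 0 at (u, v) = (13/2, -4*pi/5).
H = 5*sqrt(26)/338

With E = 26, F = 0, G = u^2, L = 0, M = 0, N = 5*sqrt(26)*u^2/(26*Abs(u)), assemble
  H = (EN − 2FM + GL) / (2(EG − F²)) = 5*sqrt(26)/(52*Abs(u)).
At (u, v) = (13/2, -4*pi/5): H = 5*sqrt(26)/338.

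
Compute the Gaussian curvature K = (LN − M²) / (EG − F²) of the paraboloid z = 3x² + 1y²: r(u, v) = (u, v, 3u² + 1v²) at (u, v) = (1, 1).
K = 12/1681

Coefficients of the first fundamental form: E = 36*u^2 + 1, F = 12*u*v, G = 4*v^2 + 1.
Coefficients of the second fundamental form: L = 6/sqrt(36*u^2 + 4*v^2 + 1), M = 0, N = 2/sqrt(36*u^2 + 4*v^2 + 1).
Assemble K = (LN − M²)/(EG − F²) = 12/(1296*u^4 + 288*u^2*v^2 + 72*u^2 + 16*v^4 + 8*v^2 + 1). At (u, v) = (1, 1): K = 12/1681.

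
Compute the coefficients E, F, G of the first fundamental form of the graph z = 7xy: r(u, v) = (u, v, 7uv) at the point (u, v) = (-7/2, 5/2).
E = 1229/4;  F = -1715/4;  G = 2405/4

Partials: r_u = (1, 0, 7*v), r_v = (0, 1, 7*u). As functions of (u, v):
  E = r_u · r_u = 49*v^2 + 1,
  F = r_u · r_v = 49*u*v,
  G = r_v · r_v = 49*u^2 + 1.
Evaluating at (u, v) = (-7/2, 5/2): E = 1229/4, F = -1715/4, G = 2405/4.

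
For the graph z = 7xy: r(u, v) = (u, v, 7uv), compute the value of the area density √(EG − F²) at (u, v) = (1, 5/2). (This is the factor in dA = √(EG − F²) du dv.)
√(EG − F²)|_{(1, 5/2)} = 5*sqrt(57)/2

E = 49*v^2 + 1, F = 49*u*v, G = 49*u^2 + 1, so EG − F² = 49*u^2 + 49*v^2 + 1. Taking the positive square root: √(EG − F²) = sqrt(49*u^2 + 49*v^2 + 1). At (u, v) = (1, 5/2): 5*sqrt(57)/2.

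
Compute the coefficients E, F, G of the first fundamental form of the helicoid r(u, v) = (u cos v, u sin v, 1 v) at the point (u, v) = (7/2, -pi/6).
E = 1;  F = 0;  G = 53/4

Partials: r_u = (cos(v), sin(v), 0), r_v = (-u*sin(v), u*cos(v), 1). As functions of (u, v):
  E = r_u · r_u = 1,
  F = r_u · r_v = 0,
  G = r_v · r_v = u^2 + 1.
Evaluating at (u, v) = (7/2, -pi/6): E = 1, F = 0, G = 53/4.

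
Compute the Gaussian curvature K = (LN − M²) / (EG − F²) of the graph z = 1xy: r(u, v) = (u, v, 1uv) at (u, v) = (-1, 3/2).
K = -16/289

Coefficients of the first fundamental form: E = v^2 + 1, F = u*v, G = u^2 + 1.
Coefficients of the second fundamental form: L = 0, M = 1/sqrt(u^2 + v^2 + 1), N = 0.
Assemble K = (LN − M²)/(EG − F²) = 1/((u^2*v^2 - (u^2 + 1)*(v^2 + 1))*(u^2 + v^2 + 1)). At (u, v) = (-1, 3/2): K = -16/289.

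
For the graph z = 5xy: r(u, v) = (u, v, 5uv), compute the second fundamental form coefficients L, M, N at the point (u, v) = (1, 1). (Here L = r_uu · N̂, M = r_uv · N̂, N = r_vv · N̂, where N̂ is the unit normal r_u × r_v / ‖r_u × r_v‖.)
L = 0;  M = 5*sqrt(51)/51;  N = 0

Compute the unit normal N̂(u, v) = (-5*v/sqrt(25*u^2 + 25*v^2 + 1), -5*u/sqrt(25*u^2 + 25*v^2 + 1), 1/sqrt(25*u^2 + 25*v^2 + 1)), and the second partials r_uu, r_uv, r_vv. Take dot products:
  L(u, v) = r_uu · N̂ = 0,
  M(u, v) = r_uv · N̂ = 5/sqrt(25*u^2 + 25*v^2 + 1),
  N(u, v) = r_vv · N̂ = 0.
Evaluating at (u, v) = (1, 1):
  L = 0, M = 5*sqrt(51)/51, N = 0.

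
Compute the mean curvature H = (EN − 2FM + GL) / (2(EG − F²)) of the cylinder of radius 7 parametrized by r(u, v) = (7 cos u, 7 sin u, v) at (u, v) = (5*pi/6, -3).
H = -1/14

With E = 49, F = 0, G = 1, L = -7, M = 0, N = 0, assemble
  H = (EN − 2FM + GL) / (2(EG − F²)) = -1/14.
At (u, v) = (5*pi/6, -3): H = -1/14.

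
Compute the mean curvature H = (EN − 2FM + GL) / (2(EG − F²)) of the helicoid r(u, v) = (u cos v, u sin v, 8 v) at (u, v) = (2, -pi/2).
H = 0

With E = 1, F = 0, G = u^2 + 64, L = 0, M = -8/sqrt(u^2 + 64), N = 0, assemble
  H = (EN − 2FM + GL) / (2(EG − F²)) = 0.
At (u, v) = (2, -pi/2): H = 0.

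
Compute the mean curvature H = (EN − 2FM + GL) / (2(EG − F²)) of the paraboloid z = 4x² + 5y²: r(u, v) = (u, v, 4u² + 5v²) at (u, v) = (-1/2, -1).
H = 163*sqrt(13)/1521

With E = 64*u^2 + 1, F = 80*u*v, G = 100*v^2 + 1, L = 8/sqrt(64*u^2 + 100*v^2 + 1), M = 0, N = 10/sqrt(64*u^2 + 100*v^2 + 1), assemble
  H = (EN − 2FM + GL) / (2(EG − F²)) = (320*u^2 + 400*v^2 + 9)/(64*u^2 + 100*v^2 + 1)^(3/2).
At (u, v) = (-1/2, -1): H = 163*sqrt(13)/1521.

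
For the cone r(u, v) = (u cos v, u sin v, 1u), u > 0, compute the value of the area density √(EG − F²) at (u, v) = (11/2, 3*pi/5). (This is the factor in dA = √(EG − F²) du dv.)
√(EG − F²)|_{(11/2, 3*pi/5)} = 11*sqrt(2)/2

E = 2, F = 0, G = u^2, so EG − F² = 2*u^2. Taking the positive square root: √(EG − F²) = sqrt(2)*Abs(u). At (u, v) = (11/2, 3*pi/5): 11*sqrt(2)/2.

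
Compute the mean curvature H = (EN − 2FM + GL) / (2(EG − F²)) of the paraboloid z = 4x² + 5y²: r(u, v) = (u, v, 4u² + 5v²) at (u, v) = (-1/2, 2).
H = 563*sqrt(417)/57963

With E = 64*u^2 + 1, F = 80*u*v, G = 100*v^2 + 1, L = 8/sqrt(64*u^2 + 100*v^2 + 1), M = 0, N = 10/sqrt(64*u^2 + 100*v^2 + 1), assemble
  H = (EN − 2FM + GL) / (2(EG − F²)) = (320*u^2 + 400*v^2 + 9)/(64*u^2 + 100*v^2 + 1)^(3/2).
At (u, v) = (-1/2, 2): H = 563*sqrt(417)/57963.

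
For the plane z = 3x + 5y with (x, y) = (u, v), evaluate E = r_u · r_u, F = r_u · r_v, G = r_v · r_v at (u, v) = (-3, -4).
E = 10;  F = 15;  G = 26

Partials: r_u = (1, 0, 3), r_v = (0, 1, 5). As functions of (u, v):
  E = r_u · r_u = 10,
  F = r_u · r_v = 15,
  G = r_v · r_v = 26.
Evaluating at (u, v) = (-3, -4): E = 10, F = 15, G = 26.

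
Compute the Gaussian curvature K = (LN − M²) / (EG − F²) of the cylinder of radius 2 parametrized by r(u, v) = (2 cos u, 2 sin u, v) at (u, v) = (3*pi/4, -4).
K = 0

Coefficients of the first fundamental form: E = 4, F = 0, G = 1.
Coefficients of the second fundamental form: L = -2, M = 0, N = 0.
Assemble K = (LN − M²)/(EG − F²) = 0. At (u, v) = (3*pi/4, -4): K = 0.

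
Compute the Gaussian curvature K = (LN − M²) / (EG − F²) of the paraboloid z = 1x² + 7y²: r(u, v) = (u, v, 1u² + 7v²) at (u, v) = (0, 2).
K = 28/616225

Coefficients of the first fundamental form: E = 4*u^2 + 1, F = 28*u*v, G = 196*v^2 + 1.
Coefficients of the second fundamental form: L = 2/sqrt(4*u^2 + 196*v^2 + 1), M = 0, N = 14/sqrt(4*u^2 + 196*v^2 + 1).
Assemble K = (LN − M²)/(EG − F²) = 28/(16*u^4 + 1568*u^2*v^2 + 8*u^2 + 38416*v^4 + 392*v^2 + 1). At (u, v) = (0, 2): K = 28/616225.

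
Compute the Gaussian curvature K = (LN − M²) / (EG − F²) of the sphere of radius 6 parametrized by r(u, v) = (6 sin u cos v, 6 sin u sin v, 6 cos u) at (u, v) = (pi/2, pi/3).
K = 1/36

Coefficients of the first fundamental form: E = 36, F = 0, G = 36*sin(u)^2.
Coefficients of the second fundamental form: L = -6*sin(u)/Abs(sin(u)), M = 0, N = -6*sin(u)^3/Abs(sin(u)).
Assemble K = (LN − M²)/(EG − F²) = 1/36. At (u, v) = (pi/2, pi/3): K = 1/36.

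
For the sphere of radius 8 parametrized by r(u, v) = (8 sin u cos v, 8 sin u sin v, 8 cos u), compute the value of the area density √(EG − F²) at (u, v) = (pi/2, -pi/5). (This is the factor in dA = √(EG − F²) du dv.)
√(EG − F²)|_{(pi/2, -pi/5)} = 64

E = 64, F = 0, G = 64*sin(u)^2, so EG − F² = 4096*sin(u)^2. Taking the positive square root: √(EG − F²) = 64*Abs(sin(u)). At (u, v) = (pi/2, -pi/5): 64.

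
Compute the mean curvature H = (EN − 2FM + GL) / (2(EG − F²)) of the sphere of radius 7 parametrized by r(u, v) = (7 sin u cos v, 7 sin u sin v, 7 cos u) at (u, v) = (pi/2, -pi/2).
H = -1/7

With E = 49, F = 0, G = 49*sin(u)^2, L = -7*sin(u)/Abs(sin(u)), M = 0, N = -7*sin(u)^3/Abs(sin(u)), assemble
  H = (EN − 2FM + GL) / (2(EG − F²)) = -sin(u)/(7*Abs(sin(u))).
At (u, v) = (pi/2, -pi/2): H = -1/7.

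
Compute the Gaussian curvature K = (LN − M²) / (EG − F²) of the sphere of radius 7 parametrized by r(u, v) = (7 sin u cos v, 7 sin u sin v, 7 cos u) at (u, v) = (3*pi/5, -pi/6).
K = 1/49

Coefficients of the first fundamental form: E = 49, F = 0, G = 49*sin(u)^2.
Coefficients of the second fundamental form: L = -7*sin(u)/Abs(sin(u)), M = 0, N = -7*sin(u)^3/Abs(sin(u)).
Assemble K = (LN − M²)/(EG − F²) = 1/49. At (u, v) = (3*pi/5, -pi/6): K = 1/49.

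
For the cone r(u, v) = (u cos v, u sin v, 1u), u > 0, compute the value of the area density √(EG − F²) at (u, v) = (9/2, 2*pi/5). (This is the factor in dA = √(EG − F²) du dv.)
√(EG − F²)|_{(9/2, 2*pi/5)} = 9*sqrt(2)/2

E = 2, F = 0, G = u^2, so EG − F² = 2*u^2. Taking the positive square root: √(EG − F²) = sqrt(2)*Abs(u). At (u, v) = (9/2, 2*pi/5): 9*sqrt(2)/2.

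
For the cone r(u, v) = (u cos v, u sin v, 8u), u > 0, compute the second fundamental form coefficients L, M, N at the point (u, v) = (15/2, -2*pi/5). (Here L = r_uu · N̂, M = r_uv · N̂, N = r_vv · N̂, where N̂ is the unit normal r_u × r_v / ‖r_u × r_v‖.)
L = 0;  M = 0;  N = 12*sqrt(65)/13

Compute the unit normal N̂(u, v) = (-8*sqrt(65)*u*cos(v)/(65*Abs(u)), -8*sqrt(65)*u*sin(v)/(65*Abs(u)), sqrt(65)*u/(65*Abs(u))), and the second partials r_uu, r_uv, r_vv. Take dot products:
  L(u, v) = r_uu · N̂ = 0,
  M(u, v) = r_uv · N̂ = 0,
  N(u, v) = r_vv · N̂ = 8*sqrt(65)*u^2/(65*Abs(u)).
Evaluating at (u, v) = (15/2, -2*pi/5):
  L = 0, M = 0, N = 12*sqrt(65)/13.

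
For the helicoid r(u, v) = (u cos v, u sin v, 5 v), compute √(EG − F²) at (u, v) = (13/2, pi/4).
√(EG − F²)|_{(13/2, pi/4)} = sqrt(269)/2

E = 1, F = 0, G = u^2 + 25; EG − F² = u^2 + 25; √(EG − F²) = sqrt(u^2 + 25). At the given point: sqrt(269)/2.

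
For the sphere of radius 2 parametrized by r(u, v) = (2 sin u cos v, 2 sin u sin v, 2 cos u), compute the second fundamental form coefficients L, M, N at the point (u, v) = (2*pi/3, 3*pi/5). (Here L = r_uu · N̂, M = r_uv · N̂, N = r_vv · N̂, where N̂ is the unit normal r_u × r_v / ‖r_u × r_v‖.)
L = -2;  M = 0;  N = -3/2

Compute the unit normal N̂(u, v) = (sin(u)^2*cos(v)/Abs(sin(u)), sin(u)^2*sin(v)/Abs(sin(u)), sin(2*u)/(2*Abs(sin(u)))), and the second partials r_uu, r_uv, r_vv. Take dot products:
  L(u, v) = r_uu · N̂ = -2*sin(u)/Abs(sin(u)),
  M(u, v) = r_uv · N̂ = 0,
  N(u, v) = r_vv · N̂ = -2*sin(u)^3/Abs(sin(u)).
Evaluating at (u, v) = (2*pi/3, 3*pi/5):
  L = -2, M = 0, N = -3/2.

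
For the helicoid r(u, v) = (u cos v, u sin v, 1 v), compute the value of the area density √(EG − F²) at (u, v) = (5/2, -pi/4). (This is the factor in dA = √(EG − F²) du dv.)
√(EG − F²)|_{(5/2, -pi/4)} = sqrt(29)/2

E = 1, F = 0, G = u^2 + 1, so EG − F² = u^2 + 1. Taking the positive square root: √(EG − F²) = sqrt(u^2 + 1). At (u, v) = (5/2, -pi/4): sqrt(29)/2.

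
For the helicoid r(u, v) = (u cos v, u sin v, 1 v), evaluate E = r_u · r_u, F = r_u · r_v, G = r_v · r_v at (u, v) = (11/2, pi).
E = 1;  F = 0;  G = 125/4

Partials: r_u = (cos(v), sin(v), 0), r_v = (-u*sin(v), u*cos(v), 1). As functions of (u, v):
  E = r_u · r_u = 1,
  F = r_u · r_v = 0,
  G = r_v · r_v = u^2 + 1.
Evaluating at (u, v) = (11/2, pi): E = 1, F = 0, G = 125/4.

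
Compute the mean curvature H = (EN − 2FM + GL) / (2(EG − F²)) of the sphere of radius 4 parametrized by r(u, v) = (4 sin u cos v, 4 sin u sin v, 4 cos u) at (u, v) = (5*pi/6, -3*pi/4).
H = -1/4

With E = 16, F = 0, G = 16*sin(u)^2, L = -4*sin(u)/Abs(sin(u)), M = 0, N = -4*sin(u)^3/Abs(sin(u)), assemble
  H = (EN − 2FM + GL) / (2(EG − F²)) = -sin(u)/(4*Abs(sin(u))).
At (u, v) = (5*pi/6, -3*pi/4): H = -1/4.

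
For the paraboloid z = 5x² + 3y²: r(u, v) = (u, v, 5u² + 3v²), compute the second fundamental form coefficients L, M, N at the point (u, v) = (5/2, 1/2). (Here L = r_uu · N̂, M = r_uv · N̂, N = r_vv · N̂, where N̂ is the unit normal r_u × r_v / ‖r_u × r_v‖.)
L = 2*sqrt(635)/127;  M = 0;  N = 6*sqrt(635)/635

Compute the unit normal N̂(u, v) = (-10*u/sqrt(100*u^2 + 36*v^2 + 1), -6*v/sqrt(100*u^2 + 36*v^2 + 1), 1/sqrt(100*u^2 + 36*v^2 + 1)), and the second partials r_uu, r_uv, r_vv. Take dot products:
  L(u, v) = r_uu · N̂ = 10/sqrt(100*u^2 + 36*v^2 + 1),
  M(u, v) = r_uv · N̂ = 0,
  N(u, v) = r_vv · N̂ = 6/sqrt(100*u^2 + 36*v^2 + 1).
Evaluating at (u, v) = (5/2, 1/2):
  L = 2*sqrt(635)/127, M = 0, N = 6*sqrt(635)/635.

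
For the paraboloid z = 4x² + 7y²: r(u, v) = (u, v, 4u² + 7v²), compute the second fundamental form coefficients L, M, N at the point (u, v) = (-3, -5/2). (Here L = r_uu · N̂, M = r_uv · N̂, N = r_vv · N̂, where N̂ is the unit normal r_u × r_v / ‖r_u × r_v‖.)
L = 4*sqrt(1802)/901;  M = 0;  N = 7*sqrt(1802)/901

Compute the unit normal N̂(u, v) = (-8*u/sqrt(64*u^2 + 196*v^2 + 1), -14*v/sqrt(64*u^2 + 196*v^2 + 1), 1/sqrt(64*u^2 + 196*v^2 + 1)), and the second partials r_uu, r_uv, r_vv. Take dot products:
  L(u, v) = r_uu · N̂ = 8/sqrt(64*u^2 + 196*v^2 + 1),
  M(u, v) = r_uv · N̂ = 0,
  N(u, v) = r_vv · N̂ = 14/sqrt(64*u^2 + 196*v^2 + 1).
Evaluating at (u, v) = (-3, -5/2):
  L = 4*sqrt(1802)/901, M = 0, N = 7*sqrt(1802)/901.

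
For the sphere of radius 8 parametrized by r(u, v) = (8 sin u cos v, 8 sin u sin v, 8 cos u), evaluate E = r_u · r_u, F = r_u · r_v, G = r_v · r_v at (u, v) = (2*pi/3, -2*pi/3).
E = 64;  F = 0;  G = 48

Partials: r_u = (8*cos(u)*cos(v), 8*sin(v)*cos(u), -8*sin(u)), r_v = (-8*sin(u)*sin(v), 8*sin(u)*cos(v), 0). As functions of (u, v):
  E = r_u · r_u = 64,
  F = r_u · r_v = 0,
  G = r_v · r_v = 64*sin(u)^2.
Evaluating at (u, v) = (2*pi/3, -2*pi/3): E = 64, F = 0, G = 48.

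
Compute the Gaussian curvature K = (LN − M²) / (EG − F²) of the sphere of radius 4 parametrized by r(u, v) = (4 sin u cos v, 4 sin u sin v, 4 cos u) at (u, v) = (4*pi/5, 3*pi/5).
K = 1/16

Coefficients of the first fundamental form: E = 16, F = 0, G = 16*sin(u)^2.
Coefficients of the second fundamental form: L = -4*sin(u)/Abs(sin(u)), M = 0, N = -4*sin(u)^3/Abs(sin(u)).
Assemble K = (LN − M²)/(EG − F²) = 1/16. At (u, v) = (4*pi/5, 3*pi/5): K = 1/16.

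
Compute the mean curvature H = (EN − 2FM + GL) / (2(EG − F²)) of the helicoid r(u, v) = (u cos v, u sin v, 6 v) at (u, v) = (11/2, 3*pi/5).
H = 0

With E = 1, F = 0, G = u^2 + 36, L = 0, M = -6/sqrt(u^2 + 36), N = 0, assemble
  H = (EN − 2FM + GL) / (2(EG − F²)) = 0.
At (u, v) = (11/2, 3*pi/5): H = 0.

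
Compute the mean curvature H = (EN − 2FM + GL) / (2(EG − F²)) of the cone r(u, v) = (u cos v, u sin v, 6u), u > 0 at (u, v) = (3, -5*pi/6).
H = sqrt(37)/37

With E = 37, F = 0, G = u^2, L = 0, M = 0, N = 6*sqrt(37)*u^2/(37*Abs(u)), assemble
  H = (EN − 2FM + GL) / (2(EG − F²)) = 3*sqrt(37)/(37*Abs(u)).
At (u, v) = (3, -5*pi/6): H = sqrt(37)/37.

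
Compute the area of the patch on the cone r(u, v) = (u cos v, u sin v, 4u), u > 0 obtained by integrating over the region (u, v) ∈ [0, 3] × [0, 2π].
Area = 9*sqrt(17)*pi

Area = ∫∫ √(EG − F²) du dv with √(EG − F²) = sqrt(17)*Abs(u). Integrating over [0, 3] × [0, 2π] gives 9*sqrt(17)*pi.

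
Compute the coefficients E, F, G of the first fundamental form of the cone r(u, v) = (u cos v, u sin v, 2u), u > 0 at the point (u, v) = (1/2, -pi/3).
E = 5;  F = 0;  G = 1/4

Partials: r_u = (cos(v), sin(v), 2), r_v = (-u*sin(v), u*cos(v), 0). As functions of (u, v):
  E = r_u · r_u = 5,
  F = r_u · r_v = 0,
  G = r_v · r_v = u^2.
Evaluating at (u, v) = (1/2, -pi/3): E = 5, F = 0, G = 1/4.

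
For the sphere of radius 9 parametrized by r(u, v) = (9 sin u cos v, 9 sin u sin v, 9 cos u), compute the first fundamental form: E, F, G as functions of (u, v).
E = 81;  F = 0;  G = 81*sin(u)^2

Compute partials: r_u = (9*cos(u)*cos(v), 9*sin(v)*cos(u), -9*sin(u)), r_v = (-9*sin(u)*sin(v), 9*sin(u)*cos(v), 0). Then
  E = r_u · r_u = 81,
  F = r_u · r_v = 0,
  G = r_v · r_v = 81*sin(u)^2.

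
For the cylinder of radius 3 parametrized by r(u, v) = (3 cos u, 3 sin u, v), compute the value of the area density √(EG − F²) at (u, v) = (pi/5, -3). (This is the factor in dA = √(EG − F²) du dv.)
√(EG − F²)|_{(pi/5, -3)} = 3

E = 9, F = 0, G = 1, so EG − F² = 9. Taking the positive square root: √(EG − F²) = 3. At (u, v) = (pi/5, -3): 3.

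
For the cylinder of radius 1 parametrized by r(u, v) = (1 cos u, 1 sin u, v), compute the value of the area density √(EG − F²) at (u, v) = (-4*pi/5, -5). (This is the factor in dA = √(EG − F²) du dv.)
√(EG − F²)|_{(-4*pi/5, -5)} = 1

E = 1, F = 0, G = 1, so EG − F² = 1. Taking the positive square root: √(EG − F²) = 1. At (u, v) = (-4*pi/5, -5): 1.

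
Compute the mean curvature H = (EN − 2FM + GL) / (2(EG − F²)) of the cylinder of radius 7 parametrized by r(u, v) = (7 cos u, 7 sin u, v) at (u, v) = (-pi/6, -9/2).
H = -1/14

With E = 49, F = 0, G = 1, L = -7, M = 0, N = 0, assemble
  H = (EN − 2FM + GL) / (2(EG − F²)) = -1/14.
At (u, v) = (-pi/6, -9/2): H = -1/14.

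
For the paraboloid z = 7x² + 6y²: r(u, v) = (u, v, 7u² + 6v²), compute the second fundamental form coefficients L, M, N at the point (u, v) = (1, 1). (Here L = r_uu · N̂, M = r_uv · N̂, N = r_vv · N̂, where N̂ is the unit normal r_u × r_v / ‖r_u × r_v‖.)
L = 14*sqrt(341)/341;  M = 0;  N = 12*sqrt(341)/341

Compute the unit normal N̂(u, v) = (-14*u/sqrt(196*u^2 + 144*v^2 + 1), -12*v/sqrt(196*u^2 + 144*v^2 + 1), 1/sqrt(196*u^2 + 144*v^2 + 1)), and the second partials r_uu, r_uv, r_vv. Take dot products:
  L(u, v) = r_uu · N̂ = 14/sqrt(196*u^2 + 144*v^2 + 1),
  M(u, v) = r_uv · N̂ = 0,
  N(u, v) = r_vv · N̂ = 12/sqrt(196*u^2 + 144*v^2 + 1).
Evaluating at (u, v) = (1, 1):
  L = 14*sqrt(341)/341, M = 0, N = 12*sqrt(341)/341.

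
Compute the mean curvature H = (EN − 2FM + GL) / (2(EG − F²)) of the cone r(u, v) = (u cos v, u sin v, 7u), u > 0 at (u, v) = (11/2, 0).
H = 7*sqrt(2)/110

With E = 50, F = 0, G = u^2, L = 0, M = 0, N = 7*sqrt(2)*u^2/(10*Abs(u)), assemble
  H = (EN − 2FM + GL) / (2(EG − F²)) = 7*sqrt(2)/(20*Abs(u)).
At (u, v) = (11/2, 0): H = 7*sqrt(2)/110.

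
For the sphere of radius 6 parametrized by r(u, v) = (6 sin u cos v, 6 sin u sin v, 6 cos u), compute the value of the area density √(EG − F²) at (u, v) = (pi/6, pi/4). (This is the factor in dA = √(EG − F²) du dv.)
√(EG − F²)|_{(pi/6, pi/4)} = 18

E = 36, F = 0, G = 36*sin(u)^2, so EG − F² = 1296*sin(u)^2. Taking the positive square root: √(EG − F²) = 36*Abs(sin(u)). At (u, v) = (pi/6, pi/4): 18.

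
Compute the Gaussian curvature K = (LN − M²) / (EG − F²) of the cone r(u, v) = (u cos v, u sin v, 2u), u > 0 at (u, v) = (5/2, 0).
K = 0

Coefficients of the first fundamental form: E = 5, F = 0, G = u^2.
Coefficients of the second fundamental form: L = 0, M = 0, N = 2*sqrt(5)*u^2/(5*Abs(u)).
Assemble K = (LN − M²)/(EG − F²) = 0. At (u, v) = (5/2, 0): K = 0.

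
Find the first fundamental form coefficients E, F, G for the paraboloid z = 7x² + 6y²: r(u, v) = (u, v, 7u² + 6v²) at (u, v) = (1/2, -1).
E = 50;  F = -84;  G = 145

Partials: r_u = (1, 0, 14*u), r_v = (0, 1, 12*v). As functions of (u, v):
  E = r_u · r_u = 196*u^2 + 1,
  F = r_u · r_v = 168*u*v,
  G = r_v · r_v = 144*v^2 + 1.
Evaluating at (u, v) = (1/2, -1): E = 50, F = -84, G = 145.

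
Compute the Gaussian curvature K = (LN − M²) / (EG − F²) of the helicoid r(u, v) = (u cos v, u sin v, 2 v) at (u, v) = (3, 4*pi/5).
K = -4/169

Coefficients of the first fundamental form: E = 1, F = 0, G = u^2 + 4.
Coefficients of the second fundamental form: L = 0, M = -2/sqrt(u^2 + 4), N = 0.
Assemble K = (LN − M²)/(EG − F²) = -4/(u^2 + 4)^2. At (u, v) = (3, 4*pi/5): K = -4/169.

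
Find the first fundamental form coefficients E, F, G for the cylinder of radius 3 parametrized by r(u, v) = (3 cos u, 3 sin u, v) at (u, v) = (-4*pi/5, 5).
E = 9;  F = 0;  G = 1

Partials: r_u = (-3*sin(u), 3*cos(u), 0), r_v = (0, 0, 1). As functions of (u, v):
  E = r_u · r_u = 9,
  F = r_u · r_v = 0,
  G = r_v · r_v = 1.
Evaluating at (u, v) = (-4*pi/5, 5): E = 9, F = 0, G = 1.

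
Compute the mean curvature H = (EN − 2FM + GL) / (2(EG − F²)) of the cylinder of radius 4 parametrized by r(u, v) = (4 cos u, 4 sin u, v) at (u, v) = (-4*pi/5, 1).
H = -1/8

With E = 16, F = 0, G = 1, L = -4, M = 0, N = 0, assemble
  H = (EN − 2FM + GL) / (2(EG − F²)) = -1/8.
At (u, v) = (-4*pi/5, 1): H = -1/8.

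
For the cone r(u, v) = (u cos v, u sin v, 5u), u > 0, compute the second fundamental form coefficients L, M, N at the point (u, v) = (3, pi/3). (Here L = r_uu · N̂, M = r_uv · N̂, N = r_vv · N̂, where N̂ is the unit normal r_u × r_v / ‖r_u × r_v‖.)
L = 0;  M = 0;  N = 15*sqrt(26)/26

Compute the unit normal N̂(u, v) = (-5*sqrt(26)*u*cos(v)/(26*Abs(u)), -5*sqrt(26)*u*sin(v)/(26*Abs(u)), sqrt(26)*u/(26*Abs(u))), and the second partials r_uu, r_uv, r_vv. Take dot products:
  L(u, v) = r_uu · N̂ = 0,
  M(u, v) = r_uv · N̂ = 0,
  N(u, v) = r_vv · N̂ = 5*sqrt(26)*u^2/(26*Abs(u)).
Evaluating at (u, v) = (3, pi/3):
  L = 0, M = 0, N = 15*sqrt(26)/26.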